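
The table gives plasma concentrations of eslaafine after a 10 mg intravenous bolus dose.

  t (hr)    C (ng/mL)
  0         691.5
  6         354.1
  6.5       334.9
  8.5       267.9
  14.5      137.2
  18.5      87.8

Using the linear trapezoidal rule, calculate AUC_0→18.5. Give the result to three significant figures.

AUC = 5580 ng/mL·hr

Trapezoidal AUC_0→18.5:
  [0→6]: (691.5+354.1)/2 × 6 = 3136.8
  [6→6.5]: (354.1+334.9)/2 × 0.5 = 172.25
  [6.5→8.5]: (334.9+267.9)/2 × 2 = 602.8
  [8.5→14.5]: (267.9+137.2)/2 × 6 = 1215.3
  [14.5→18.5]: (137.2+87.8)/2 × 4 = 450.0
  Sum = 5577.15 ng/mL·hr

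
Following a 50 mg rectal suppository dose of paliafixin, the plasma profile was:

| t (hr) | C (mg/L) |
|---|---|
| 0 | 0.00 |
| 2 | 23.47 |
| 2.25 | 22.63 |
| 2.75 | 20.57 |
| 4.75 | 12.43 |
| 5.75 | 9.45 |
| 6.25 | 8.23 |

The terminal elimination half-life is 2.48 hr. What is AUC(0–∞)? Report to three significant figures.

AUC = 118 mg/L·hr

Trapezoidal AUC_0→6.25:
  [0→2]: (0.00+23.47)/2 × 2 = 23.47
  [2→2.25]: (23.47+22.63)/2 × 0.25 = 5.7625
  [2.25→2.75]: (22.63+20.57)/2 × 0.5 = 10.8
  [2.75→4.75]: (20.57+12.43)/2 × 2 = 33.0
  [4.75→5.75]: (12.43+9.45)/2 × 1 = 10.94
  [5.75→6.25]: (9.45+8.23)/2 × 0.5 = 4.42
  Sum = 88.3925 mg/L·hr
k_e = ln2 / t½ = 0.693147 / 2.48 = 0.2795 hr^-1
Extrapolated tail: C_last / k_e = 8.23 / 0.2795 = 29.445
AUC_0→∞ = 88.3925 + 29.445 = 117.8375 mg/L·hr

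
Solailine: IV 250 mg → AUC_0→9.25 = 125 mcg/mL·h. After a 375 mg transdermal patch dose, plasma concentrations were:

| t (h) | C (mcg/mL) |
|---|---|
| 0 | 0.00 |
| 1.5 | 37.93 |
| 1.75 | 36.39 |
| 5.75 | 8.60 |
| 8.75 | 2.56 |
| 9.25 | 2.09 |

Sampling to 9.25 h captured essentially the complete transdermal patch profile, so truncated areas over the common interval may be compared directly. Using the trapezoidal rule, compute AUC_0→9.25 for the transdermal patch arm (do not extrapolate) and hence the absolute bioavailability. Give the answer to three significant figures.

F = 0.777

Trapezoidal AUC_0→9.25 (transdermal patch):
  [0→1.5]: (0.00+37.93)/2 × 1.5 = 28.4475
  [1.5→1.75]: (37.93+36.39)/2 × 0.25 = 9.29
  [1.75→5.75]: (36.39+8.60)/2 × 4 = 89.98
  [5.75→8.75]: (8.60+2.56)/2 × 3 = 16.74
  [8.75→9.25]: (2.56+2.09)/2 × 0.5 = 1.1625
  Sum = 145.62 mcg/mL·h
F = (AUC_ev/D_ev)/(AUC_iv/D_iv) = (145.62/375)/(125/250) = 0.38832/0.5 = 0.7766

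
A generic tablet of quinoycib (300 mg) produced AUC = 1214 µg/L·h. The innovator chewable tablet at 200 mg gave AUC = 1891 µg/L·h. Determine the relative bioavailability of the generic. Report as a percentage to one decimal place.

F_rel = (AUC_test/D_test) / (AUC_ref/D_ref)
      = (1214/300) / (1891/200)
      = 4.04667 / 9.455 = 0.4280 = 42.80%

F_rel = 42.8%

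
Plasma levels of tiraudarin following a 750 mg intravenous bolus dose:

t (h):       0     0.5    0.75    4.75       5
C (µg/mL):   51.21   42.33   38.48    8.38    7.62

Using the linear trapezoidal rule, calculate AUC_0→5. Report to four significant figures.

Trapezoidal AUC_0→5:
  [0→0.5]: (51.21+42.33)/2 × 0.5 = 23.385
  [0.5→0.75]: (42.33+38.48)/2 × 0.25 = 10.10125
  [0.75→4.75]: (38.48+8.38)/2 × 4 = 93.72
  [4.75→5]: (8.38+7.62)/2 × 0.25 = 2.0
  Sum = 129.20625 µg/mL·h

AUC = 129.2 µg/mL·h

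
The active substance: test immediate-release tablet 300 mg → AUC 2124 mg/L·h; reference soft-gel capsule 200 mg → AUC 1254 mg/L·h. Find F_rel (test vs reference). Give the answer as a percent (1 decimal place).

F_rel = (AUC_test/D_test) / (AUC_ref/D_ref)
      = (2124/300) / (1254/200)
      = 7.08 / 6.27 = 1.1292 = 112.92%

F_rel = 112.9%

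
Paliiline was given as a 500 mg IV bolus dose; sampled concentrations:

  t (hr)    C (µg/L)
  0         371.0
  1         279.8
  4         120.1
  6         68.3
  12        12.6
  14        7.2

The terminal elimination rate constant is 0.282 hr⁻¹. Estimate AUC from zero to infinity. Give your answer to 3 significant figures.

Trapezoidal AUC_0→14:
  [0→1]: (371.0+279.8)/2 × 1 = 325.4
  [1→4]: (279.8+120.1)/2 × 3 = 599.85
  [4→6]: (120.1+68.3)/2 × 2 = 188.4
  [6→12]: (68.3+12.6)/2 × 6 = 242.7
  [12→14]: (12.6+7.2)/2 × 2 = 19.8
  Sum = 1376.15 µg/L·hr
Extrapolated tail: C_last / k_e = 7.2 / 0.282 = 25.532
AUC_0→∞ = 1376.15 + 25.532 = 1401.682 µg/L·hr

AUC = 1400 µg/L·hr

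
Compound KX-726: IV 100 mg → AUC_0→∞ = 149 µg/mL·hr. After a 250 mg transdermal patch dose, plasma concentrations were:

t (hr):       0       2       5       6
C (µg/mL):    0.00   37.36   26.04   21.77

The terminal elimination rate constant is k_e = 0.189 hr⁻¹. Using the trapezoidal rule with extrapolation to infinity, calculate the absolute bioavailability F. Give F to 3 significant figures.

F = 0.729

Trapezoidal AUC_0→6 (transdermal patch):
  [0→2]: (0.00+37.36)/2 × 2 = 37.36
  [2→5]: (37.36+26.04)/2 × 3 = 95.1
  [5→6]: (26.04+21.77)/2 × 1 = 23.905
  Sum = 156.365 µg/mL·hr
Tail: C_last/k_e = 21.77/0.189 = 115.185
AUC_0→∞ (transdermal patch) = 156.365 + 115.185 = 271.55 µg/mL·hr
F = (AUC_ev/D_ev)/(AUC_iv/D_iv) = (271.55/250)/(149/100) = 1.0862/1.49 = 0.7290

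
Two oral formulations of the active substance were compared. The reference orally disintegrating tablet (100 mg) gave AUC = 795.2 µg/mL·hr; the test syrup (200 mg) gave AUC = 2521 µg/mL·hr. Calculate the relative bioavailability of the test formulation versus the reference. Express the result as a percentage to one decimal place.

F_rel = 158.5%

F_rel = (AUC_test/D_test) / (AUC_ref/D_ref)
      = (2521/200) / (795.2/100)
      = 12.605 / 7.952 = 1.5851 = 158.51%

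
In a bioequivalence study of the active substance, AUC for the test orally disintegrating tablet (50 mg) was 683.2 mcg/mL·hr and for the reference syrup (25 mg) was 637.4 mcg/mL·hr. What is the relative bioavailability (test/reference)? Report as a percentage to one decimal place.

F_rel = 53.6%

F_rel = (AUC_test/D_test) / (AUC_ref/D_ref)
      = (683.2/50) / (637.4/25)
      = 13.664 / 25.496 = 0.5359 = 53.59%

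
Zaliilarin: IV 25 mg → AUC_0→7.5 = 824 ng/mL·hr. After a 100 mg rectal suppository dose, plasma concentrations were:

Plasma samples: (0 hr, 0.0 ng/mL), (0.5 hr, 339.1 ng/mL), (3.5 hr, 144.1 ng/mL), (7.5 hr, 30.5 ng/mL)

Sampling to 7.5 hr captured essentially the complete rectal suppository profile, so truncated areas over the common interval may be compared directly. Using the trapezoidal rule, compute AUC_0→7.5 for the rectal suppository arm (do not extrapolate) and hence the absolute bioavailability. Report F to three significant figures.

F = 0.352

Trapezoidal AUC_0→7.5 (rectal suppository):
  [0→0.5]: (0.0+339.1)/2 × 0.5 = 84.775
  [0.5→3.5]: (339.1+144.1)/2 × 3 = 724.8
  [3.5→7.5]: (144.1+30.5)/2 × 4 = 349.2
  Sum = 1158.775 ng/mL·hr
F = (AUC_ev/D_ev)/(AUC_iv/D_iv) = (1158.775/100)/(824/25) = 11.58775/32.96 = 0.3516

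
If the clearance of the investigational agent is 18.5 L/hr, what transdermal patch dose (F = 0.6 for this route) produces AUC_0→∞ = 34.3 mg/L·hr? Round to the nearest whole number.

Dose = 1058 mg

Dose = CL × AUC_0→∞ / F
     = 18.5 × 34.3 / 0.6 = 1057.58 mg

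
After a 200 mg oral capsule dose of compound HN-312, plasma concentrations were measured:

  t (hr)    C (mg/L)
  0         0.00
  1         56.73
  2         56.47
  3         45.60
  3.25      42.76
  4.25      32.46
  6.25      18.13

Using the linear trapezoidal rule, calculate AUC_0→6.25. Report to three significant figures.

Trapezoidal AUC_0→6.25:
  [0→1]: (0.00+56.73)/2 × 1 = 28.365
  [1→2]: (56.73+56.47)/2 × 1 = 56.6
  [2→3]: (56.47+45.60)/2 × 1 = 51.035
  [3→3.25]: (45.60+42.76)/2 × 0.25 = 11.045
  [3.25→4.25]: (42.76+32.46)/2 × 1 = 37.61
  [4.25→6.25]: (32.46+18.13)/2 × 2 = 50.59
  Sum = 235.245 mg/L·hr

AUC = 235 mg/L·hr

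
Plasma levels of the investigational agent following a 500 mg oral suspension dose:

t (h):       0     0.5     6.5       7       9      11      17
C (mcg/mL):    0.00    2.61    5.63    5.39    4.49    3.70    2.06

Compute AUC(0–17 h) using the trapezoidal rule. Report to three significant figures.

AUC = 63.5 mcg/mL·h

Trapezoidal AUC_0→17:
  [0→0.5]: (0.00+2.61)/2 × 0.5 = 0.6525
  [0.5→6.5]: (2.61+5.63)/2 × 6 = 24.72
  [6.5→7]: (5.63+5.39)/2 × 0.5 = 2.755
  [7→9]: (5.39+4.49)/2 × 2 = 9.88
  [9→11]: (4.49+3.70)/2 × 2 = 8.19
  [11→17]: (3.70+2.06)/2 × 6 = 17.28
  Sum = 63.4775 mcg/mL·h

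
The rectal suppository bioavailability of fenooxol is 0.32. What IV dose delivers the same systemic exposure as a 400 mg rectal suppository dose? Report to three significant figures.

D_iv = 128 mg

Systemic exposure from an extravascular dose = F × D_ev, so the equivalent IV dose is F × D_ev.
D_iv = F × D_ev = 0.32 × 400 = 128 mg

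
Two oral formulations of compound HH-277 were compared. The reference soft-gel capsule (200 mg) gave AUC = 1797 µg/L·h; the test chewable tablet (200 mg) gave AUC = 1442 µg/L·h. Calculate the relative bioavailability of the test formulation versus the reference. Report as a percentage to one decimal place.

F_rel = 80.2%

F_rel = (AUC_test/D_test) / (AUC_ref/D_ref)
      = (1442/200) / (1797/200)
      = 7.21 / 8.985 = 0.8024 = 80.24%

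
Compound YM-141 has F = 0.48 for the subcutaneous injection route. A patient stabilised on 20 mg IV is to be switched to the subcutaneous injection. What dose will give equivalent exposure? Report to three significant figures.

D_subcutaneous = 41.7 mg

For equal systemic exposure: F × D_ev = D_iv
D_ev = D_iv / F = 20 / 0.48 = 41.6667 mg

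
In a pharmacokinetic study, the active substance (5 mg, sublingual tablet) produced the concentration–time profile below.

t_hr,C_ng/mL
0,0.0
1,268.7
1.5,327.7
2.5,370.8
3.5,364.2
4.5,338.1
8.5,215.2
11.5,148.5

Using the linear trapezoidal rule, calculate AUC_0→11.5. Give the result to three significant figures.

Trapezoidal AUC_0→11.5:
  [0→1]: (0.0+268.7)/2 × 1 = 134.35
  [1→1.5]: (268.7+327.7)/2 × 0.5 = 149.1
  [1.5→2.5]: (327.7+370.8)/2 × 1 = 349.25
  [2.5→3.5]: (370.8+364.2)/2 × 1 = 367.5
  [3.5→4.5]: (364.2+338.1)/2 × 1 = 351.15
  [4.5→8.5]: (338.1+215.2)/2 × 4 = 1106.6
  [8.5→11.5]: (215.2+148.5)/2 × 3 = 545.55
  Sum = 3003.5 ng/mL·hr

AUC = 3000 ng/mL·hr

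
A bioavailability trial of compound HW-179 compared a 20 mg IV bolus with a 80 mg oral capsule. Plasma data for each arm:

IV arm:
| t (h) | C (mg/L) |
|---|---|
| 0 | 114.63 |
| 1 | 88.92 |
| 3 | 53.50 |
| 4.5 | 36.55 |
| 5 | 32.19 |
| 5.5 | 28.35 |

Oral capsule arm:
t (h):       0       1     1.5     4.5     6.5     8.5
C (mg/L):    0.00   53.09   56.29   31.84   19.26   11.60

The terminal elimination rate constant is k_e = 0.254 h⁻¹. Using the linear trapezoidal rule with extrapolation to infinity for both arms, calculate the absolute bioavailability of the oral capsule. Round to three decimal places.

F = 0.172

Trapezoidal AUC_0→5.5 (IV):
  [0→1]: (114.63+88.92)/2 × 1 = 101.775
  [1→3]: (88.92+53.50)/2 × 2 = 142.42
  [3→4.5]: (53.50+36.55)/2 × 1.5 = 67.5375
  [4.5→5]: (36.55+32.19)/2 × 0.5 = 17.185
  [5→5.5]: (32.19+28.35)/2 × 0.5 = 15.135
  Sum = 344.0525 mg/L·h
IV tail: 28.35/0.254 = 111.614; AUC_iv,0→∞ = 344.0525 + 111.614 = 455.6665 mg/L·h
Trapezoidal AUC_0→8.5 (oral capsule):
  [0→1]: (0.00+53.09)/2 × 1 = 26.545
  [1→1.5]: (53.09+56.29)/2 × 0.5 = 27.345
  [1.5→4.5]: (56.29+31.84)/2 × 3 = 132.195
  [4.5→6.5]: (31.84+19.26)/2 × 2 = 51.1
  [6.5→8.5]: (19.26+11.60)/2 × 2 = 30.86
  Sum = 268.045 mg/L·h
oral capsule tail: 11.60/0.254 = 45.669; AUC_ev,0→∞ = 268.045 + 45.669 = 313.714 mg/L·h
F = (AUC_ev/D_ev)/(AUC_iv/D_iv) = (313.714/80)/(455.6665/20) = 3.921425/22.783325 = 0.1721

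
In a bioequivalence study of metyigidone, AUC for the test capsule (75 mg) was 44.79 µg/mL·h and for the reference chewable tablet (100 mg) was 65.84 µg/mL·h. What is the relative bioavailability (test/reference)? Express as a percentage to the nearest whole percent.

F_rel = (AUC_test/D_test) / (AUC_ref/D_ref)
      = (44.79/75) / (65.84/100)
      = 0.5972 / 0.6584 = 0.9070 = 90.70%

F_rel = 91%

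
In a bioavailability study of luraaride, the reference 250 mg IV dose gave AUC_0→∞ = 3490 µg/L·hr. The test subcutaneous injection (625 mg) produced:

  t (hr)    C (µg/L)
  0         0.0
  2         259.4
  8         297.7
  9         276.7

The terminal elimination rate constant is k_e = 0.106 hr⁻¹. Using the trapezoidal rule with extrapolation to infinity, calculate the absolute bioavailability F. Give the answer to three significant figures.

Trapezoidal AUC_0→9 (subcutaneous injection):
  [0→2]: (0.0+259.4)/2 × 2 = 259.4
  [2→8]: (259.4+297.7)/2 × 6 = 1671.3
  [8→9]: (297.7+276.7)/2 × 1 = 287.2
  Sum = 2217.9 µg/L·hr
Tail: C_last/k_e = 276.7/0.106 = 2610.377
AUC_0→∞ (subcutaneous injection) = 2217.9 + 2610.377 = 4828.277 µg/L·hr
F = (AUC_ev/D_ev)/(AUC_iv/D_iv) = (4828.277/625)/(3490/250) = 7.7252432/13.96 = 0.5534

F = 0.553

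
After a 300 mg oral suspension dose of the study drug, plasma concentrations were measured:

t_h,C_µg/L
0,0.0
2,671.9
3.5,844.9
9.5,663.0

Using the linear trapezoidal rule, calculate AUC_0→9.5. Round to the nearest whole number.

AUC = 6333 µg/L·h

Trapezoidal AUC_0→9.5:
  [0→2]: (0.0+671.9)/2 × 2 = 671.9
  [2→3.5]: (671.9+844.9)/2 × 1.5 = 1137.6
  [3.5→9.5]: (844.9+663.0)/2 × 6 = 4523.7
  Sum = 6333.2 µg/L·h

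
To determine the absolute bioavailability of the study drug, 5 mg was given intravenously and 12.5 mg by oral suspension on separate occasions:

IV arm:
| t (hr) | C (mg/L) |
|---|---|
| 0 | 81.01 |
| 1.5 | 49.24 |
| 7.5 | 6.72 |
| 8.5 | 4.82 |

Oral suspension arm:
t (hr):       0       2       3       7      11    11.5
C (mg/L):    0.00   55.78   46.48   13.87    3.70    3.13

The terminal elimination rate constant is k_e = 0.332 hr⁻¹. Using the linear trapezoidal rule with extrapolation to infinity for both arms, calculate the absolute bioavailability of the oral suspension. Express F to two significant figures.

F = 0.38

Trapezoidal AUC_0→8.5 (IV):
  [0→1.5]: (81.01+49.24)/2 × 1.5 = 97.6875
  [1.5→7.5]: (49.24+6.72)/2 × 6 = 167.88
  [7.5→8.5]: (6.72+4.82)/2 × 1 = 5.77
  Sum = 271.3375 mg/L·hr
IV tail: 4.82/0.332 = 14.518; AUC_iv,0→∞ = 271.3375 + 14.518 = 285.8555 mg/L·hr
Trapezoidal AUC_0→11.5 (oral suspension):
  [0→2]: (0.00+55.78)/2 × 2 = 55.78
  [2→3]: (55.78+46.48)/2 × 1 = 51.13
  [3→7]: (46.48+13.87)/2 × 4 = 120.7
  [7→11]: (13.87+3.70)/2 × 4 = 35.14
  [11→11.5]: (3.70+3.13)/2 × 0.5 = 1.7075
  Sum = 264.4575 mg/L·hr
oral suspension tail: 3.13/0.332 = 9.428; AUC_ev,0→∞ = 264.4575 + 9.428 = 273.8855 mg/L·hr
F = (AUC_ev/D_ev)/(AUC_iv/D_iv) = (273.8855/12.5)/(285.8555/5) = 21.91084/57.1711 = 0.3833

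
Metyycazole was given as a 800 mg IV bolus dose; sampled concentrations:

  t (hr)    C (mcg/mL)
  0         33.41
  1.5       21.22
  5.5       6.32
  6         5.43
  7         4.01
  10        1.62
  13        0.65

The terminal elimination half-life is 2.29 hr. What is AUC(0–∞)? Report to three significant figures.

AUC = 118 mcg/mL·hr

Trapezoidal AUC_0→13:
  [0→1.5]: (33.41+21.22)/2 × 1.5 = 40.9725
  [1.5→5.5]: (21.22+6.32)/2 × 4 = 55.08
  [5.5→6]: (6.32+5.43)/2 × 0.5 = 2.9375
  [6→7]: (5.43+4.01)/2 × 1 = 4.72
  [7→10]: (4.01+1.62)/2 × 3 = 8.445
  [10→13]: (1.62+0.65)/2 × 3 = 3.405
  Sum = 115.56 mcg/mL·hr
k_e = ln2 / t½ = 0.693147 / 2.29 = 0.3027 hr^-1
Extrapolated tail: C_last / k_e = 0.65 / 0.3027 = 2.147
AUC_0→∞ = 115.56 + 2.147 = 117.707 mcg/mL·hr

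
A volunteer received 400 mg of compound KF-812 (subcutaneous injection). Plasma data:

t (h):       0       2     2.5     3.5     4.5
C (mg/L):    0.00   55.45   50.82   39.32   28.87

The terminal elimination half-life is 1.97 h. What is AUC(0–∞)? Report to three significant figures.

AUC = 243 mg/L·h

Trapezoidal AUC_0→4.5:
  [0→2]: (0.00+55.45)/2 × 2 = 55.45
  [2→2.5]: (55.45+50.82)/2 × 0.5 = 26.5675
  [2.5→3.5]: (50.82+39.32)/2 × 1 = 45.07
  [3.5→4.5]: (39.32+28.87)/2 × 1 = 34.095
  Sum = 161.1825 mg/L·h
k_e = ln2 / t½ = 0.693147 / 1.97 = 0.3519 h^-1
Extrapolated tail: C_last / k_e = 28.87 / 0.3519 = 82.040
AUC_0→∞ = 161.1825 + 82.040 = 243.2225 mg/L·h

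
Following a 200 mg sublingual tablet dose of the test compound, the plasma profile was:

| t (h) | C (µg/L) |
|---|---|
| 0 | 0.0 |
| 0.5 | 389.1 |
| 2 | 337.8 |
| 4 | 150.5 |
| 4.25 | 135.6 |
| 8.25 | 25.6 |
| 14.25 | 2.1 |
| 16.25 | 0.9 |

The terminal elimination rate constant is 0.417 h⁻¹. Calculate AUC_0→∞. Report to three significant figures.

AUC = 1580 µg/L·h

Trapezoidal AUC_0→16.25:
  [0→0.5]: (0.0+389.1)/2 × 0.5 = 97.275
  [0.5→2]: (389.1+337.8)/2 × 1.5 = 545.175
  [2→4]: (337.8+150.5)/2 × 2 = 488.3
  [4→4.25]: (150.5+135.6)/2 × 0.25 = 35.7625
  [4.25→8.25]: (135.6+25.6)/2 × 4 = 322.4
  [8.25→14.25]: (25.6+2.1)/2 × 6 = 83.1
  [14.25→16.25]: (2.1+0.9)/2 × 2 = 3.0
  Sum = 1575.0125 µg/L·h
Extrapolated tail: C_last / k_e = 0.9 / 0.417 = 2.158
AUC_0→∞ = 1575.0125 + 2.158 = 1577.1705 µg/L·h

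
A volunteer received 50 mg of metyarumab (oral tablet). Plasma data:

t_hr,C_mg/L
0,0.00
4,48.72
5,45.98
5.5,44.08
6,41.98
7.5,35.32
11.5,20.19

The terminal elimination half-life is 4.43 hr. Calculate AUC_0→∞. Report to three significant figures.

Trapezoidal AUC_0→11.5:
  [0→4]: (0.00+48.72)/2 × 4 = 97.44
  [4→5]: (48.72+45.98)/2 × 1 = 47.35
  [5→5.5]: (45.98+44.08)/2 × 0.5 = 22.515
  [5.5→6]: (44.08+41.98)/2 × 0.5 = 21.515
  [6→7.5]: (41.98+35.32)/2 × 1.5 = 57.975
  [7.5→11.5]: (35.32+20.19)/2 × 4 = 111.02
  Sum = 357.815 mg/L·hr
k_e = ln2 / t½ = 0.693147 / 4.43 = 0.1565 hr^-1
Extrapolated tail: C_last / k_e = 20.19 / 0.1565 = 129.010
AUC_0→∞ = 357.815 + 129.010 = 486.825 mg/L·hr

AUC = 487 mg/L·hr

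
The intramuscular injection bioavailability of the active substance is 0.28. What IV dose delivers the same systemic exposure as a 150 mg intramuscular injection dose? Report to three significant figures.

Systemic exposure from an extravascular dose = F × D_ev, so the equivalent IV dose is F × D_ev.
D_iv = F × D_ev = 0.28 × 150 = 42 mg

D_iv = 42.0 mg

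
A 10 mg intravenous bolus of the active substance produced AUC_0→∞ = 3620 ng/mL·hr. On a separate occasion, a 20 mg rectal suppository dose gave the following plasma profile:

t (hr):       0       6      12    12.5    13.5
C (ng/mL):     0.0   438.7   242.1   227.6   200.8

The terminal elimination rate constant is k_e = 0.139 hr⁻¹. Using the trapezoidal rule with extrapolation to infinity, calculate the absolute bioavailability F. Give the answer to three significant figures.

F = 0.709

Trapezoidal AUC_0→13.5 (rectal suppository):
  [0→6]: (0.0+438.7)/2 × 6 = 1316.1
  [6→12]: (438.7+242.1)/2 × 6 = 2042.4
  [12→12.5]: (242.1+227.6)/2 × 0.5 = 117.425
  [12.5→13.5]: (227.6+200.8)/2 × 1 = 214.2
  Sum = 3690.125 ng/mL·hr
Tail: C_last/k_e = 200.8/0.139 = 1444.604
AUC_0→∞ (rectal suppository) = 3690.125 + 1444.604 = 5134.729 ng/mL·hr
F = (AUC_ev/D_ev)/(AUC_iv/D_iv) = (5134.729/20)/(3620/10) = 256.73645/362 = 0.7092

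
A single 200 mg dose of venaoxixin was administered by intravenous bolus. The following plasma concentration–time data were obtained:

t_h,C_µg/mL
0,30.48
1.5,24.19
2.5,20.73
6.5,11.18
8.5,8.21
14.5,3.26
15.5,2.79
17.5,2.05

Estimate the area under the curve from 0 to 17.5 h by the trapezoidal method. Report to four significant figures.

Trapezoidal AUC_0→17.5:
  [0→1.5]: (30.48+24.19)/2 × 1.5 = 41.0025
  [1.5→2.5]: (24.19+20.73)/2 × 1 = 22.46
  [2.5→6.5]: (20.73+11.18)/2 × 4 = 63.82
  [6.5→8.5]: (11.18+8.21)/2 × 2 = 19.39
  [8.5→14.5]: (8.21+3.26)/2 × 6 = 34.41
  [14.5→15.5]: (3.26+2.79)/2 × 1 = 3.025
  [15.5→17.5]: (2.79+2.05)/2 × 2 = 4.84
  Sum = 188.9475 µg/mL·h

AUC = 188.9 µg/mL·h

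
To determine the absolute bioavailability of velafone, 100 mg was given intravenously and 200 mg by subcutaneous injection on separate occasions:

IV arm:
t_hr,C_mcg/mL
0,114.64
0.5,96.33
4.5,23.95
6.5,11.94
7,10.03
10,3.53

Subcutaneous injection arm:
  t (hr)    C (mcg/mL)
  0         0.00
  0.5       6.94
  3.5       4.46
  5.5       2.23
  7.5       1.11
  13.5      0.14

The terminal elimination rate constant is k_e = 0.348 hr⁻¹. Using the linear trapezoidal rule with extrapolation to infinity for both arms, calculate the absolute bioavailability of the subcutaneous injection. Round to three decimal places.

F = 0.045

Trapezoidal AUC_0→10 (IV):
  [0→0.5]: (114.64+96.33)/2 × 0.5 = 52.7425
  [0.5→4.5]: (96.33+23.95)/2 × 4 = 240.56
  [4.5→6.5]: (23.95+11.94)/2 × 2 = 35.89
  [6.5→7]: (11.94+10.03)/2 × 0.5 = 5.4925
  [7→10]: (10.03+3.53)/2 × 3 = 20.34
  Sum = 355.025 mcg/mL·hr
IV tail: 3.53/0.348 = 10.144; AUC_iv,0→∞ = 355.025 + 10.144 = 365.169 mcg/mL·hr
Trapezoidal AUC_0→13.5 (subcutaneous injection):
  [0→0.5]: (0.00+6.94)/2 × 0.5 = 1.735
  [0.5→3.5]: (6.94+4.46)/2 × 3 = 17.1
  [3.5→5.5]: (4.46+2.23)/2 × 2 = 6.69
  [5.5→7.5]: (2.23+1.11)/2 × 2 = 3.34
  [7.5→13.5]: (1.11+0.14)/2 × 6 = 3.75
  Sum = 32.615 mcg/mL·hr
subcutaneous injection tail: 0.14/0.348 = 0.402; AUC_ev,0→∞ = 32.615 + 0.402 = 33.017 mcg/mL·hr
F = (AUC_ev/D_ev)/(AUC_iv/D_iv) = (33.017/200)/(365.169/100) = 0.165085/3.65169 = 0.0452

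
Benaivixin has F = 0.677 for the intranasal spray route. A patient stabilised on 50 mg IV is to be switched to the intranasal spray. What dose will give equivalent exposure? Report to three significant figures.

For equal systemic exposure: F × D_ev = D_iv
D_ev = D_iv / F = 50 / 0.677 = 73.8552 mg

D_intranasal = 73.9 mg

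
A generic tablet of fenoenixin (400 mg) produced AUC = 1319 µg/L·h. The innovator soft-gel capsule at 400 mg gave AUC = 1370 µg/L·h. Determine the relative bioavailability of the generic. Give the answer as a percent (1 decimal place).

F_rel = 96.3%

F_rel = (AUC_test/D_test) / (AUC_ref/D_ref)
      = (1319/400) / (1370/400)
      = 3.2975 / 3.425 = 0.9628 = 96.28%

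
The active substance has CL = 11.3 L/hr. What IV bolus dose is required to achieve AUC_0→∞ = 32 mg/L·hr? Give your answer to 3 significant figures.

Dose_iv = CL × AUC_0→∞
     = 11.3 × 32 = 361.6 mg

Dose = 362 mg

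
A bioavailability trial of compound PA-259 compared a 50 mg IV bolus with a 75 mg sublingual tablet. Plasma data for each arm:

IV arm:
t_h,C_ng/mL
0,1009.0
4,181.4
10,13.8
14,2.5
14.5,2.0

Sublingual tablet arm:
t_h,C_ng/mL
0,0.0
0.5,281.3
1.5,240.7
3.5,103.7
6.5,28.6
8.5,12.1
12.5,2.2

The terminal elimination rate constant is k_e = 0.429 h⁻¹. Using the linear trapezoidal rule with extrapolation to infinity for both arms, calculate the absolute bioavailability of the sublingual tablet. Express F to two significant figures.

F = 0.21

Trapezoidal AUC_0→14.5 (IV):
  [0→4]: (1009.0+181.4)/2 × 4 = 2380.8
  [4→10]: (181.4+13.8)/2 × 6 = 585.6
  [10→14]: (13.8+2.5)/2 × 4 = 32.6
  [14→14.5]: (2.5+2.0)/2 × 0.5 = 1.125
  Sum = 3000.125 ng/mL·h
IV tail: 2.0/0.429 = 4.662; AUC_iv,0→∞ = 3000.125 + 4.662 = 3004.787 ng/mL·h
Trapezoidal AUC_0→12.5 (sublingual tablet):
  [0→0.5]: (0.0+281.3)/2 × 0.5 = 70.325
  [0.5→1.5]: (281.3+240.7)/2 × 1 = 261.0
  [1.5→3.5]: (240.7+103.7)/2 × 2 = 344.4
  [3.5→6.5]: (103.7+28.6)/2 × 3 = 198.45
  [6.5→8.5]: (28.6+12.1)/2 × 2 = 40.7
  [8.5→12.5]: (12.1+2.2)/2 × 4 = 28.6
  Sum = 943.475 ng/mL·h
sublingual tablet tail: 2.2/0.429 = 5.128; AUC_ev,0→∞ = 943.475 + 5.128 = 948.603 ng/mL·h
F = (AUC_ev/D_ev)/(AUC_iv/D_iv) = (948.603/75)/(3004.787/50) = 12.64804/60.09574 = 0.2105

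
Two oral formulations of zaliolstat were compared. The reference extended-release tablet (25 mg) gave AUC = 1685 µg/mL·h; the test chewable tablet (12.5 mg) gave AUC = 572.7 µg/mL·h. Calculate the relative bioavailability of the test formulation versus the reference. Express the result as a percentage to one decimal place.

F_rel = 68.0%

F_rel = (AUC_test/D_test) / (AUC_ref/D_ref)
      = (572.7/12.5) / (1685/25)
      = 45.816 / 67.4 = 0.6798 = 67.98%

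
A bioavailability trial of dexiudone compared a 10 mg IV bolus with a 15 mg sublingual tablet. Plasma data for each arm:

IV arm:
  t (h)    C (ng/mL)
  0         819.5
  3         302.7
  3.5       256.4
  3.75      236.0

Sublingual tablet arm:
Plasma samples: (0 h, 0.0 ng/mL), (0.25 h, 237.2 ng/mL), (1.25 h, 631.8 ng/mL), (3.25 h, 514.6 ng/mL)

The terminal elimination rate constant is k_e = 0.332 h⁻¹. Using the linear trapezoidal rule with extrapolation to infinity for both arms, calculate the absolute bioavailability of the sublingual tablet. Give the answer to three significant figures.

F = 0.812

Trapezoidal AUC_0→3.75 (IV):
  [0→3]: (819.5+302.7)/2 × 3 = 1683.3
  [3→3.5]: (302.7+256.4)/2 × 0.5 = 139.775
  [3.5→3.75]: (256.4+236.0)/2 × 0.25 = 61.55
  Sum = 1884.625 ng/mL·h
IV tail: 236.0/0.332 = 710.843; AUC_iv,0→∞ = 1884.625 + 710.843 = 2595.468 ng/mL·h
Trapezoidal AUC_0→3.25 (sublingual tablet):
  [0→0.25]: (0.0+237.2)/2 × 0.25 = 29.65
  [0.25→1.25]: (237.2+631.8)/2 × 1 = 434.5
  [1.25→3.25]: (631.8+514.6)/2 × 2 = 1146.4
  Sum = 1610.55 ng/mL·h
sublingual tablet tail: 514.6/0.332 = 1550.000; AUC_ev,0→∞ = 1610.55 + 1550.000 = 3160.55 ng/mL·h
F = (AUC_ev/D_ev)/(AUC_iv/D_iv) = (3160.55/15)/(2595.468/10) = 210.703/259.5468 = 0.8118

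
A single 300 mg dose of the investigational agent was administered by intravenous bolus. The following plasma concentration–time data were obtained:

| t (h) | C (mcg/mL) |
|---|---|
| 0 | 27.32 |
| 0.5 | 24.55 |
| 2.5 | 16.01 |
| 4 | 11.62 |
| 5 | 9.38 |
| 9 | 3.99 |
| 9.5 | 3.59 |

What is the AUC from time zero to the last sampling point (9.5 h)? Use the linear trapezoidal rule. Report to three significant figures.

AUC = 113 mcg/mL·h

Trapezoidal AUC_0→9.5:
  [0→0.5]: (27.32+24.55)/2 × 0.5 = 12.9675
  [0.5→2.5]: (24.55+16.01)/2 × 2 = 40.56
  [2.5→4]: (16.01+11.62)/2 × 1.5 = 20.7225
  [4→5]: (11.62+9.38)/2 × 1 = 10.5
  [5→9]: (9.38+3.99)/2 × 4 = 26.74
  [9→9.5]: (3.99+3.59)/2 × 0.5 = 1.895
  Sum = 113.385 mcg/mL·h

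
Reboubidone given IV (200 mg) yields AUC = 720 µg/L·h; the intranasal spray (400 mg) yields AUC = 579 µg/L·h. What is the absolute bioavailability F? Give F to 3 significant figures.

F = 0.402

F = (AUC_ev / D_ev) / (AUC_iv / D_iv)
  = (579/400) / (720/200)
  = 1.4475 / 3.6 = 0.4021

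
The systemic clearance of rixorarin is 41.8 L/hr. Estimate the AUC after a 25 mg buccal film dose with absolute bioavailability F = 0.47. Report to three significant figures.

AUC_0→∞ = F × Dose / CL
        = 0.47 × 25 / 41.8 = 0.2811 mg/L·hr

AUC = 0.281 mg/L·hr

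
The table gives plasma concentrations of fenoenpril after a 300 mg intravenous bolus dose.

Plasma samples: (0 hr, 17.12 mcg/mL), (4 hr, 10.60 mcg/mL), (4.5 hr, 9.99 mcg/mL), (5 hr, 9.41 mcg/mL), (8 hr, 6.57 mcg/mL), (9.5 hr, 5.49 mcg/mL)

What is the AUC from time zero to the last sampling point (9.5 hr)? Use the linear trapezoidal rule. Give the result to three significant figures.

AUC = 98.5 mcg/mL·hr

Trapezoidal AUC_0→9.5:
  [0→4]: (17.12+10.60)/2 × 4 = 55.44
  [4→4.5]: (10.60+9.99)/2 × 0.5 = 5.1475
  [4.5→5]: (9.99+9.41)/2 × 0.5 = 4.85
  [5→8]: (9.41+6.57)/2 × 3 = 23.97
  [8→9.5]: (6.57+5.49)/2 × 1.5 = 9.045
  Sum = 98.4525 mcg/mL·hr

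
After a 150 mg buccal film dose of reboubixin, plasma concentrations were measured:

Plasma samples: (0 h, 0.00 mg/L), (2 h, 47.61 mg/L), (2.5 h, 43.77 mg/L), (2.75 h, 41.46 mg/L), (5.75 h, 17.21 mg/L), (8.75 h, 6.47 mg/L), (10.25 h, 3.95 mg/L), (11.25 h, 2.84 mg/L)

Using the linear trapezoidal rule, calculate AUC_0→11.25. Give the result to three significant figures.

Trapezoidal AUC_0→11.25:
  [0→2]: (0.00+47.61)/2 × 2 = 47.61
  [2→2.5]: (47.61+43.77)/2 × 0.5 = 22.845
  [2.5→2.75]: (43.77+41.46)/2 × 0.25 = 10.65375
  [2.75→5.75]: (41.46+17.21)/2 × 3 = 88.005
  [5.75→8.75]: (17.21+6.47)/2 × 3 = 35.52
  [8.75→10.25]: (6.47+3.95)/2 × 1.5 = 7.815
  [10.25→11.25]: (3.95+2.84)/2 × 1 = 3.395
  Sum = 215.84375 mg/L·h

AUC = 216 mg/L·h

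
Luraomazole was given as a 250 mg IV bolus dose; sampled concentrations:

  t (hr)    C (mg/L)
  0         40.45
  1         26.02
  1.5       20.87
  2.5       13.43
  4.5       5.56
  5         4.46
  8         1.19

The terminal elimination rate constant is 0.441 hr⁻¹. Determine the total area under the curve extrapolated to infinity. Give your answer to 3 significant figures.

Trapezoidal AUC_0→8:
  [0→1]: (40.45+26.02)/2 × 1 = 33.235
  [1→1.5]: (26.02+20.87)/2 × 0.5 = 11.7225
  [1.5→2.5]: (20.87+13.43)/2 × 1 = 17.15
  [2.5→4.5]: (13.43+5.56)/2 × 2 = 18.99
  [4.5→5]: (5.56+4.46)/2 × 0.5 = 2.505
  [5→8]: (4.46+1.19)/2 × 3 = 8.475
  Sum = 92.0775 mg/L·hr
Extrapolated tail: C_last / k_e = 1.19 / 0.441 = 2.698
AUC_0→∞ = 92.0775 + 2.698 = 94.7755 mg/L·hr

AUC = 94.8 mg/L·hr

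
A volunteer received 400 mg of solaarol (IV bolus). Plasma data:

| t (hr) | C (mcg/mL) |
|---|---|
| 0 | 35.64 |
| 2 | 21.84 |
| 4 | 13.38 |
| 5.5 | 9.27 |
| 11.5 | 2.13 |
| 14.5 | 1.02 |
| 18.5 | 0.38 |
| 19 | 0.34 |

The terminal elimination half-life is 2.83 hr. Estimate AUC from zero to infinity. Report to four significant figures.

Trapezoidal AUC_0→19:
  [0→2]: (35.64+21.84)/2 × 2 = 57.48
  [2→4]: (21.84+13.38)/2 × 2 = 35.22
  [4→5.5]: (13.38+9.27)/2 × 1.5 = 16.9875
  [5.5→11.5]: (9.27+2.13)/2 × 6 = 34.2
  [11.5→14.5]: (2.13+1.02)/2 × 3 = 4.725
  [14.5→18.5]: (1.02+0.38)/2 × 4 = 2.8
  [18.5→19]: (0.38+0.34)/2 × 0.5 = 0.18
  Sum = 151.5925 mcg/mL·hr
k_e = ln2 / t½ = 0.693147 / 2.83 = 0.2449 hr^-1
Extrapolated tail: C_last / k_e = 0.34 / 0.2449 = 1.388
AUC_0→∞ = 151.5925 + 1.388 = 152.9805 mcg/mL·hr

AUC = 153.0 mcg/mL·hr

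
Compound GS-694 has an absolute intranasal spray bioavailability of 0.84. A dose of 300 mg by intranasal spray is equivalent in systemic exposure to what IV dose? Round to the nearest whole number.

Systemic exposure from an extravascular dose = F × D_ev, so the equivalent IV dose is F × D_ev.
D_iv = F × D_ev = 0.84 × 300 = 252 mg

D_iv = 252 mg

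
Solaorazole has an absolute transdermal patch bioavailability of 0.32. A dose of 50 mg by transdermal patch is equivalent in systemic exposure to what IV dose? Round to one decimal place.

Systemic exposure from an extravascular dose = F × D_ev, so the equivalent IV dose is F × D_ev.
D_iv = F × D_ev = 0.32 × 50 = 16 mg

D_iv = 16.0 mg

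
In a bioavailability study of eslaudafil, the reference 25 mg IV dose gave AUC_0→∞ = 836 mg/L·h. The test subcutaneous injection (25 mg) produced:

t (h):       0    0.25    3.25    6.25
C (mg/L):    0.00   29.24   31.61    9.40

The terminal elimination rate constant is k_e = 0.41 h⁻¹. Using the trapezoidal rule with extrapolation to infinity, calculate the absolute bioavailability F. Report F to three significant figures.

Trapezoidal AUC_0→6.25 (subcutaneous injection):
  [0→0.25]: (0.00+29.24)/2 × 0.25 = 3.655
  [0.25→3.25]: (29.24+31.61)/2 × 3 = 91.275
  [3.25→6.25]: (31.61+9.40)/2 × 3 = 61.515
  Sum = 156.445 mg/L·h
Tail: C_last/k_e = 9.40/0.41 = 22.927
AUC_0→∞ (subcutaneous injection) = 156.445 + 22.927 = 179.372 mg/L·h
F = (AUC_ev/D_ev)/(AUC_iv/D_iv) = (179.372/25)/(836/25) = 7.17488/33.44 = 0.2146

F = 0.215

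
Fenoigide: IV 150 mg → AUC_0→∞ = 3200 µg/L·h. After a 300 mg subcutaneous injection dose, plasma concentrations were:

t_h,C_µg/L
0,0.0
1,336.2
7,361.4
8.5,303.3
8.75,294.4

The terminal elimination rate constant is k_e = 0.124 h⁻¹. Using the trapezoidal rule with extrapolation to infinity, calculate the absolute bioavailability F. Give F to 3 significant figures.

Trapezoidal AUC_0→8.75 (subcutaneous injection):
  [0→1]: (0.0+336.2)/2 × 1 = 168.1
  [1→7]: (336.2+361.4)/2 × 6 = 2092.8
  [7→8.5]: (361.4+303.3)/2 × 1.5 = 498.525
  [8.5→8.75]: (303.3+294.4)/2 × 0.25 = 74.7125
  Sum = 2834.1375 µg/L·h
Tail: C_last/k_e = 294.4/0.124 = 2374.194
AUC_0→∞ (subcutaneous injection) = 2834.1375 + 2374.194 = 5208.3315 µg/L·h
F = (AUC_ev/D_ev)/(AUC_iv/D_iv) = (5208.3315/300)/(3200/150) = 17.361105/21.3333 = 0.8138

F = 0.814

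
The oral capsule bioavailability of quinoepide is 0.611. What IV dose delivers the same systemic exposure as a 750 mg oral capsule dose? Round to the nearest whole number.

D_iv = 458 mg

Systemic exposure from an extravascular dose = F × D_ev, so the equivalent IV dose is F × D_ev.
D_iv = F × D_ev = 0.611 × 750 = 458.25 mg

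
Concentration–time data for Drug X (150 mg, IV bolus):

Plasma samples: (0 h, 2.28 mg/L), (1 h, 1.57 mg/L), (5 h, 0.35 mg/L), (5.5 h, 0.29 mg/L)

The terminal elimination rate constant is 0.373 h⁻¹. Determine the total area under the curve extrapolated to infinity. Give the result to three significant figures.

AUC = 6.70 mg/L·h

Trapezoidal AUC_0→5.5:
  [0→1]: (2.28+1.57)/2 × 1 = 1.925
  [1→5]: (1.57+0.35)/2 × 4 = 3.84
  [5→5.5]: (0.35+0.29)/2 × 0.5 = 0.16
  Sum = 5.925 mg/L·h
Extrapolated tail: C_last / k_e = 0.29 / 0.373 = 0.777
AUC_0→∞ = 5.925 + 0.777 = 6.702 mg/L·h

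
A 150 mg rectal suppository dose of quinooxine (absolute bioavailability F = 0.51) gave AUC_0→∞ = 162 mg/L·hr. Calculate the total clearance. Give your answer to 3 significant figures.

CL = F × Dose / AUC_0→∞
   = 0.51 × 150 / 162 = 0.472222 L/hr

CL = 0.472 L/hr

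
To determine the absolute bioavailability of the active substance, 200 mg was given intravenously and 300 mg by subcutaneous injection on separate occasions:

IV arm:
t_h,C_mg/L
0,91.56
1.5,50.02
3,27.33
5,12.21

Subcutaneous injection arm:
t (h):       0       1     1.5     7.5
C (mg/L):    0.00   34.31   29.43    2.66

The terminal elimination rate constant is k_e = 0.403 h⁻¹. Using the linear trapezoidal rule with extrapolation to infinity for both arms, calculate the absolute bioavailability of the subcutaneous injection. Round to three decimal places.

F = 0.387

Trapezoidal AUC_0→5 (IV):
  [0→1.5]: (91.56+50.02)/2 × 1.5 = 106.185
  [1.5→3]: (50.02+27.33)/2 × 1.5 = 58.0125
  [3→5]: (27.33+12.21)/2 × 2 = 39.54
  Sum = 203.7375 mg/L·h
IV tail: 12.21/0.403 = 30.298; AUC_iv,0→∞ = 203.7375 + 30.298 = 234.0355 mg/L·h
Trapezoidal AUC_0→7.5 (subcutaneous injection):
  [0→1]: (0.00+34.31)/2 × 1 = 17.155
  [1→1.5]: (34.31+29.43)/2 × 0.5 = 15.935
  [1.5→7.5]: (29.43+2.66)/2 × 6 = 96.27
  Sum = 129.36 mg/L·h
subcutaneous injection tail: 2.66/0.403 = 6.600; AUC_ev,0→∞ = 129.36 + 6.600 = 135.96 mg/L·h
F = (AUC_ev/D_ev)/(AUC_iv/D_iv) = (135.96/300)/(234.0355/200) = 0.4532/1.1701775 = 0.3873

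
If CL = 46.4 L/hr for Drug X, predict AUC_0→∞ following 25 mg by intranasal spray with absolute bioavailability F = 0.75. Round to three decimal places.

AUC_0→∞ = F × Dose / CL
        = 0.75 × 25 / 46.4 = 0.404095 mg/L·hr

AUC = 0.404 mg/L·hr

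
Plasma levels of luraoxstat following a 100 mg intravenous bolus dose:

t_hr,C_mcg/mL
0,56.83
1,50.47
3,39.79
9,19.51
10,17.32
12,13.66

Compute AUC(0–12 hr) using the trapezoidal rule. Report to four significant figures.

AUC = 371.2 mcg/mL·hr

Trapezoidal AUC_0→12:
  [0→1]: (56.83+50.47)/2 × 1 = 53.65
  [1→3]: (50.47+39.79)/2 × 2 = 90.26
  [3→9]: (39.79+19.51)/2 × 6 = 177.9
  [9→10]: (19.51+17.32)/2 × 1 = 18.415
  [10→12]: (17.32+13.66)/2 × 2 = 30.98
  Sum = 371.205 mcg/mL·hr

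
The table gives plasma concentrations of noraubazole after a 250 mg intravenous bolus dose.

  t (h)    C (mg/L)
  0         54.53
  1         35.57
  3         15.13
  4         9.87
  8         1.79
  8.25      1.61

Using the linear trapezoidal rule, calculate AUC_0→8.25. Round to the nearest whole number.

AUC = 132 mg/L·h

Trapezoidal AUC_0→8.25:
  [0→1]: (54.53+35.57)/2 × 1 = 45.05
  [1→3]: (35.57+15.13)/2 × 2 = 50.7
  [3→4]: (15.13+9.87)/2 × 1 = 12.5
  [4→8]: (9.87+1.79)/2 × 4 = 23.32
  [8→8.25]: (1.79+1.61)/2 × 0.25 = 0.425
  Sum = 131.995 mg/L·h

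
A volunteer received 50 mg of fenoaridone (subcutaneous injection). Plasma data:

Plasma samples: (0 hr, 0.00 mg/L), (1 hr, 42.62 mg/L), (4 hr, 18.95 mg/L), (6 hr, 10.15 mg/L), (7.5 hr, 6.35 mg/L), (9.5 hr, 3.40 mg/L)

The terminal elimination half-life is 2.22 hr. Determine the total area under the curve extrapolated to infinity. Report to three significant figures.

Trapezoidal AUC_0→9.5:
  [0→1]: (0.00+42.62)/2 × 1 = 21.31
  [1→4]: (42.62+18.95)/2 × 3 = 92.355
  [4→6]: (18.95+10.15)/2 × 2 = 29.1
  [6→7.5]: (10.15+6.35)/2 × 1.5 = 12.375
  [7.5→9.5]: (6.35+3.40)/2 × 2 = 9.75
  Sum = 164.89 mg/L·hr
k_e = ln2 / t½ = 0.693147 / 2.22 = 0.3122 hr^-1
Extrapolated tail: C_last / k_e = 3.40 / 0.3122 = 10.890
AUC_0→∞ = 164.89 + 10.890 = 175.78 mg/L·hr

AUC = 176 mg/L·hr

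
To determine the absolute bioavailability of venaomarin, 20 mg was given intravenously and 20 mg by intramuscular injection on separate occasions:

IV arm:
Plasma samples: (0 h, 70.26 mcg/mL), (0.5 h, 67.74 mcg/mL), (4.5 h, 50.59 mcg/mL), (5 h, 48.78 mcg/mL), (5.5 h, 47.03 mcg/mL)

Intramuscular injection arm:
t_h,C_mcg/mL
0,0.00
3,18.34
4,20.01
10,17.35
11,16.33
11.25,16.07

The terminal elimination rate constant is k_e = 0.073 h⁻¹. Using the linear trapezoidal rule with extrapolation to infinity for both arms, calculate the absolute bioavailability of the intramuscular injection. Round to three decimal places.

Trapezoidal AUC_0→5.5 (IV):
  [0→0.5]: (70.26+67.74)/2 × 0.5 = 34.5
  [0.5→4.5]: (67.74+50.59)/2 × 4 = 236.66
  [4.5→5]: (50.59+48.78)/2 × 0.5 = 24.8425
  [5→5.5]: (48.78+47.03)/2 × 0.5 = 23.9525
  Sum = 319.955 mcg/mL·h
IV tail: 47.03/0.073 = 644.247; AUC_iv,0→∞ = 319.955 + 644.247 = 964.202 mcg/mL·h
Trapezoidal AUC_0→11.25 (intramuscular injection):
  [0→3]: (0.00+18.34)/2 × 3 = 27.51
  [3→4]: (18.34+20.01)/2 × 1 = 19.175
  [4→10]: (20.01+17.35)/2 × 6 = 112.08
  [10→11]: (17.35+16.33)/2 × 1 = 16.84
  [11→11.25]: (16.33+16.07)/2 × 0.25 = 4.05
  Sum = 179.655 mcg/mL·h
intramuscular injection tail: 16.07/0.073 = 220.137; AUC_ev,0→∞ = 179.655 + 220.137 = 399.792 mcg/mL·h
F = (AUC_ev/D_ev)/(AUC_iv/D_iv) = (399.792/20)/(964.202/20) = 19.9896/48.2101 = 0.4146

F = 0.415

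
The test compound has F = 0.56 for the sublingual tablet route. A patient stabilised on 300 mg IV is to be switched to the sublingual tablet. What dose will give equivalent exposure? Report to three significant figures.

For equal systemic exposure: F × D_ev = D_iv
D_ev = D_iv / F = 300 / 0.56 = 535.714 mg

D_sublingual = 536 mg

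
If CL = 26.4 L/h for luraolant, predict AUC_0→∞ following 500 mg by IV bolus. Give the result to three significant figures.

AUC = 18.9 mg/L·h

AUC_0→∞ = Dose_iv / CL
        = 500 / 26.4 = 18.9394 mg/L·h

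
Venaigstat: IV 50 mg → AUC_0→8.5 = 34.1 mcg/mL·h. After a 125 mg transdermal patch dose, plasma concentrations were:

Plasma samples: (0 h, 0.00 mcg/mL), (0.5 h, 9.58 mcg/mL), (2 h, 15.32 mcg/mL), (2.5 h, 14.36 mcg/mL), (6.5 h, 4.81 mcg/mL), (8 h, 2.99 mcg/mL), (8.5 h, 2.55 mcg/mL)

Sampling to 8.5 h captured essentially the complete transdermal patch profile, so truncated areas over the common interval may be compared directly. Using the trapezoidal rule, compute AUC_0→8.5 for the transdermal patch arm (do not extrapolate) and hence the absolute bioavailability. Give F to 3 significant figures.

Trapezoidal AUC_0→8.5 (transdermal patch):
  [0→0.5]: (0.00+9.58)/2 × 0.5 = 2.395
  [0.5→2]: (9.58+15.32)/2 × 1.5 = 18.675
  [2→2.5]: (15.32+14.36)/2 × 0.5 = 7.42
  [2.5→6.5]: (14.36+4.81)/2 × 4 = 38.34
  [6.5→8]: (4.81+2.99)/2 × 1.5 = 5.85
  [8→8.5]: (2.99+2.55)/2 × 0.5 = 1.385
  Sum = 74.065 mcg/mL·h
F = (AUC_ev/D_ev)/(AUC_iv/D_iv) = (74.065/125)/(34.1/50) = 0.59252/0.682 = 0.8688

F = 0.869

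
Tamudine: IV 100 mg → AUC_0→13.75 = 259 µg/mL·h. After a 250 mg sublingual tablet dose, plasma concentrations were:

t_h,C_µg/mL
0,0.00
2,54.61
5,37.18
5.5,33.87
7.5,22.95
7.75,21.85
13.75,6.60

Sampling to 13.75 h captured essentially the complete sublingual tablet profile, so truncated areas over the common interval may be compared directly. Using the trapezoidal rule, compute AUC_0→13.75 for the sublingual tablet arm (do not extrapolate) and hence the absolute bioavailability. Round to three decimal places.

F = 0.553

Trapezoidal AUC_0→13.75 (sublingual tablet):
  [0→2]: (0.00+54.61)/2 × 2 = 54.61
  [2→5]: (54.61+37.18)/2 × 3 = 137.685
  [5→5.5]: (37.18+33.87)/2 × 0.5 = 17.7625
  [5.5→7.5]: (33.87+22.95)/2 × 2 = 56.82
  [7.5→7.75]: (22.95+21.85)/2 × 0.25 = 5.6
  [7.75→13.75]: (21.85+6.60)/2 × 6 = 85.35
  Sum = 357.8275 µg/mL·h
F = (AUC_ev/D_ev)/(AUC_iv/D_iv) = (357.8275/250)/(259/100) = 1.43131/2.59 = 0.5526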